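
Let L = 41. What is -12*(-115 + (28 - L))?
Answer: 1536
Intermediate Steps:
-12*(-115 + (28 - L)) = -12*(-115 + (28 - 1*41)) = -12*(-115 + (28 - 41)) = -12*(-115 - 13) = -12*(-128) = 1536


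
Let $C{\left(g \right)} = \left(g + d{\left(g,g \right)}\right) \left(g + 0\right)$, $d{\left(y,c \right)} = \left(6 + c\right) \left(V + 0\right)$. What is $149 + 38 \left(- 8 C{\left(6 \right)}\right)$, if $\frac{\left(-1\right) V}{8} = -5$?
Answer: $-886315$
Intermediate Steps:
$V = 40$ ($V = \left(-8\right) \left(-5\right) = 40$)
$d{\left(y,c \right)} = 240 + 40 c$ ($d{\left(y,c \right)} = \left(6 + c\right) \left(40 + 0\right) = \left(6 + c\right) 40 = 240 + 40 c$)
$C{\left(g \right)} = g \left(240 + 41 g\right)$ ($C{\left(g \right)} = \left(g + \left(240 + 40 g\right)\right) \left(g + 0\right) = \left(240 + 41 g\right) g = g \left(240 + 41 g\right)$)
$149 + 38 \left(- 8 C{\left(6 \right)}\right) = 149 + 38 \left(- 8 \cdot 6 \left(240 + 41 \cdot 6\right)\right) = 149 + 38 \left(- 8 \cdot 6 \left(240 + 246\right)\right) = 149 + 38 \left(- 8 \cdot 6 \cdot 486\right) = 149 + 38 \left(\left(-8\right) 2916\right) = 149 + 38 \left(-23328\right) = 149 - 886464 = -886315$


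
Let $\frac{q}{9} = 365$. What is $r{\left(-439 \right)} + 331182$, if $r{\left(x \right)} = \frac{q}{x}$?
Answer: $\frac{145385613}{439} \approx 3.3117 \cdot 10^{5}$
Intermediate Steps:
$q = 3285$ ($q = 9 \cdot 365 = 3285$)
$r{\left(x \right)} = \frac{3285}{x}$
$r{\left(-439 \right)} + 331182 = \frac{3285}{-439} + 331182 = 3285 \left(- \frac{1}{439}\right) + 331182 = - \frac{3285}{439} + 331182 = \frac{145385613}{439}$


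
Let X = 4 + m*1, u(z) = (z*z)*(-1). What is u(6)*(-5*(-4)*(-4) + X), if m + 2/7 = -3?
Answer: 19980/7 ≈ 2854.3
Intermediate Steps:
m = -23/7 (m = -2/7 - 3 = -23/7 ≈ -3.2857)
u(z) = -z² (u(z) = z²*(-1) = -z²)
X = 5/7 (X = 4 - 23/7*1 = 4 - 23/7 = 5/7 ≈ 0.71429)
u(6)*(-5*(-4)*(-4) + X) = (-1*6²)*(-5*(-4)*(-4) + 5/7) = (-1*36)*(-1*(-20)*(-4) + 5/7) = -36*(20*(-4) + 5/7) = -36*(-80 + 5/7) = -36*(-555/7) = 19980/7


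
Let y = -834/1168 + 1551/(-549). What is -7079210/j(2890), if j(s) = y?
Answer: 756569331120/378239 ≈ 2.0002e+6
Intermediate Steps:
y = -378239/106872 (y = -834*1/1168 + 1551*(-1/549) = -417/584 - 517/183 = -378239/106872 ≈ -3.5392)
j(s) = -378239/106872
-7079210/j(2890) = -7079210/(-378239/106872) = -7079210*(-106872/378239) = 756569331120/378239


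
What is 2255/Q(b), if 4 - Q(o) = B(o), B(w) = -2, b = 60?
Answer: 2255/6 ≈ 375.83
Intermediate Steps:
Q(o) = 6 (Q(o) = 4 - 1*(-2) = 4 + 2 = 6)
2255/Q(b) = 2255/6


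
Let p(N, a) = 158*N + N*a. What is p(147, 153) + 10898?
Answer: 56615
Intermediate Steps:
p(147, 153) + 10898 = 147*(158 + 153) + 10898 = 147*311 + 10898 = 45717 + 10898 = 56615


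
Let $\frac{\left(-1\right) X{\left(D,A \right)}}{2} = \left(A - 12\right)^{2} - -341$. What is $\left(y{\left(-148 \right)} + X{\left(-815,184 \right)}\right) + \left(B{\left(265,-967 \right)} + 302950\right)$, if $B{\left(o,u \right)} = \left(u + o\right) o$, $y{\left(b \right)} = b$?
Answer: $56922$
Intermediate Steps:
$B{\left(o,u \right)} = o \left(o + u\right)$ ($B{\left(o,u \right)} = \left(o + u\right) o = o \left(o + u\right)$)
$X{\left(D,A \right)} = -682 - 2 \left(-12 + A\right)^{2}$ ($X{\left(D,A \right)} = - 2 \left(\left(A - 12\right)^{2} - -341\right) = - 2 \left(\left(-12 + A\right)^{2} + 341\right) = - 2 \left(341 + \left(-12 + A\right)^{2}\right) = -682 - 2 \left(-12 + A\right)^{2}$)
$\left(y{\left(-148 \right)} + X{\left(-815,184 \right)}\right) + \left(B{\left(265,-967 \right)} + 302950\right) = \left(-148 - \left(682 + 2 \left(-12 + 184\right)^{2}\right)\right) + \left(265 \left(265 - 967\right) + 302950\right) = \left(-148 - \left(682 + 2 \cdot 172^{2}\right)\right) + \left(265 \left(-702\right) + 302950\right) = \left(-148 - 59850\right) + \left(-186030 + 302950\right) = \left(-148 - 59850\right) + 116920 = -59998 + 116920 = 56922$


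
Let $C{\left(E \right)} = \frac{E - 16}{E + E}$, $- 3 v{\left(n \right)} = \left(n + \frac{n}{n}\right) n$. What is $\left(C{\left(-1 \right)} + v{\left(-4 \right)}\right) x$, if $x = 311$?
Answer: $\frac{2799}{2} \approx 1399.5$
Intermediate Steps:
$v{\left(n \right)} = - \frac{n \left(1 + n\right)}{3}$ ($v{\left(n \right)} = - \frac{\left(n + \frac{n}{n}\right) n}{3} = - \frac{\left(n + 1\right) n}{3} = - \frac{\left(1 + n\right) n}{3} = - \frac{n \left(1 + n\right)}{3}$)
$C{\left(E \right)} = \frac{-16 + E}{2 E}$
$\left(C{\left(-1 \right)} + v{\left(-4 \right)}\right) x = \left(\frac{-16 - 1}{2 \left(-1\right)} - - \frac{4 \left(1 - 4\right)}{3}\right) 311 = \left(\frac{1}{2} \left(-1\right) \left(-17\right) - \left(- \frac{4}{3}\right) \left(-3\right)\right) 311 = \left(\frac{17}{2} - 4\right) 311 = \frac{9}{2} \cdot 311 = \frac{2799}{2}$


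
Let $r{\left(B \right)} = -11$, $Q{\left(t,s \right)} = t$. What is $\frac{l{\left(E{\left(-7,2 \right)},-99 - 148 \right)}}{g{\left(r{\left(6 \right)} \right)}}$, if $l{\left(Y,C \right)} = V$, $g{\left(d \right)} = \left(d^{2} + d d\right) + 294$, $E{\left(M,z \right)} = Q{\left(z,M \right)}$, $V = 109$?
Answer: $\frac{109}{536} \approx 0.20336$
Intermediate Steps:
$E{\left(M,z \right)} = z$
$g{\left(d \right)} = 294 + 2 d^{2}$ ($g{\left(d \right)} = \left(d^{2} + d^{2}\right) + 294 = 2 d^{2} + 294 = 294 + 2 d^{2}$)
$l{\left(Y,C \right)} = 109$
$\frac{l{\left(E{\left(-7,2 \right)},-99 - 148 \right)}}{g{\left(r{\left(6 \right)} \right)}} = \frac{109}{294 + 2 \left(-11\right)^{2}} = \frac{109}{294 + 2 \cdot 121} = \frac{109}{294 + 242} = \frac{109}{536}$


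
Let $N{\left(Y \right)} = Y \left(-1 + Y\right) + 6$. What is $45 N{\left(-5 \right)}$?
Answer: $1620$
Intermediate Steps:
$N{\left(Y \right)} = 6 + Y \left(-1 + Y\right)$
$45 N{\left(-5 \right)} = 45 \left(6 + \left(-5\right)^{2} - -5\right) = 45 \left(6 + 25 + 5\right) = 45 \cdot 36 = 1620$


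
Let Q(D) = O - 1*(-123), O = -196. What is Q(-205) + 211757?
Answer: 211684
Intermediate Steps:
Q(D) = -73 (Q(D) = -196 - 1*(-123) = -196 + 123 = -73)
Q(-205) + 211757 = -73 + 211757 = 211684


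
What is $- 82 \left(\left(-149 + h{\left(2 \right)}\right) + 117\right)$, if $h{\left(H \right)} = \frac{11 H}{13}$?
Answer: $\frac{32308}{13} \approx 2485.2$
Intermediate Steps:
$h{\left(H \right)} = \frac{11 H}{13}$ ($h{\left(H \right)} = 11 H \frac{1}{13} = \frac{11 H}{13}$)
$- 82 \left(\left(-149 + h{\left(2 \right)}\right) + 117\right) = - 82 \left(\left(-149 + \frac{11}{13} \cdot 2\right) + 117\right) = - 82 \left(\left(-149 + \frac{22}{13}\right) + 117\right) = - 82 \left(- \frac{1915}{13} + 117\right) = \left(-82\right) \left(- \frac{394}{13}\right) = \frac{32308}{13}$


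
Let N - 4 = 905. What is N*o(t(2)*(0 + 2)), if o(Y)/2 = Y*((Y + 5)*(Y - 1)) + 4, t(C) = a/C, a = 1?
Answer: 7272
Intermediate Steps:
N = 909 (N = 4 + 905 = 909)
t(C) = 1/C
o(Y) = 8 + 2*Y*(-1 + Y)*(5 + Y) (o(Y) = 2*(Y*((Y + 5)*(Y - 1)) + 4) = 2*(Y*((5 + Y)*(-1 + Y)) + 4) = 2*(Y*((-1 + Y)*(5 + Y)) + 4) = 2*(Y*(-1 + Y)*(5 + Y) + 4) = 2*(4 + Y*(-1 + Y)*(5 + Y)) = 8 + 2*Y*(-1 + Y)*(5 + Y))
N*o(t(2)*(0 + 2)) = 909*(8 - 10*(0 + 2)/2 + 2*((0 + 2)/2)³ + 8*((0 + 2)/2)²) = 909*(8 - 5*2 + 2*((½)*2)³ + 8*((½)*2)²) = 909*(8 - 10*1 + 2*1³ + 8*1²) = 909*(8 - 10 + 2*1 + 8*1) = 909*(8 - 10 + 2 + 8) = 909*8 = 7272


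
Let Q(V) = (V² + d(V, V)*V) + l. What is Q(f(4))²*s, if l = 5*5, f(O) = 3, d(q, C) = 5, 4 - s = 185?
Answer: -434581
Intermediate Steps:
s = -181 (s = 4 - 1*185 = 4 - 185 = -181)
l = 25
Q(V) = 25 + V² + 5*V (Q(V) = (V² + 5*V) + 25 = 25 + V² + 5*V)
Q(f(4))²*s = (25 + 3² + 5*3)²*(-181) = (25 + 9 + 15)²*(-181) = 49²*(-181) = 2401*(-181) = -434581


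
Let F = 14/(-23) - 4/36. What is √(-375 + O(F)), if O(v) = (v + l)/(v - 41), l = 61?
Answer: I*√24286718/254 ≈ 19.402*I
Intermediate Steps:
F = -149/207 (F = 14*(-1/23) - 4*1/36 = -14/23 - ⅑ = -149/207 ≈ -0.71981)
O(v) = (61 + v)/(-41 + v) (O(v) = (v + 61)/(v - 41) = (61 + v)/(-41 + v))
√(-375 + O(F)) = √(-375 + (61 - 149/207)/(-41 - 149/207)) = √(-375 + (12478/207)/(-8636/207)) = √(-375 - 207/8636*12478/207) = √(-375 - 367/254) = √(-95617/254) = I*√24286718/254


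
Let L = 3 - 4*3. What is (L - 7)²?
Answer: 256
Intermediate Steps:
L = -9 (L = 3 - 12 = -9)
(L - 7)² = (-9 - 7)² = (-16)² = 256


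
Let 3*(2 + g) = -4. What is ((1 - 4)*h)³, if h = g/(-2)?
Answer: -125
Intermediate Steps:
g = -10/3 (g = -2 + (⅓)*(-4) = -2 - 4/3 = -10/3 ≈ -3.3333)
h = 5/3 (h = -10/3/(-2) = -10/3*(-½) = 5/3 ≈ 1.6667)
((1 - 4)*h)³ = ((1 - 4)*(5/3))³ = (-3*5/3)³ = (-5)³ = -125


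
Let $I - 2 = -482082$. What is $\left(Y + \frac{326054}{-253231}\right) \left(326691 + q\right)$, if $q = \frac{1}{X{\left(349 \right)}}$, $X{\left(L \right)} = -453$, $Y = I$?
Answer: $- \frac{6022145703802525916}{38237881} \approx -1.5749 \cdot 10^{11}$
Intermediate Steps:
$I = -482080$ ($I = 2 - 482082 = -482080$)
$Y = -482080$
$q = - \frac{1}{453}$ ($q = \frac{1}{-453} = - \frac{1}{453} \approx -0.0022075$)
$\left(Y + \frac{326054}{-253231}\right) \left(326691 + q\right) = \left(-482080 + \frac{326054}{-253231}\right) \left(326691 - \frac{1}{453}\right) = \left(-482080 + 326054 \left(- \frac{1}{253231}\right)\right) \frac{147991022}{453} = \left(-482080 - \frac{326054}{253231}\right) \frac{147991022}{453} = \left(- \frac{122077926534}{253231}\right) \frac{147991022}{453} = - \frac{6022145703802525916}{38237881}$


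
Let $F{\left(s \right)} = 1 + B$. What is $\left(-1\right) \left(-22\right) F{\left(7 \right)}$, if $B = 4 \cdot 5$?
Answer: $462$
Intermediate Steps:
$B = 20$
$F{\left(s \right)} = 21$ ($F{\left(s \right)} = 1 + 20 = 21$)
$\left(-1\right) \left(-22\right) F{\left(7 \right)} = \left(-1\right) \left(-22\right) 21 = 22 \cdot 21 = 462$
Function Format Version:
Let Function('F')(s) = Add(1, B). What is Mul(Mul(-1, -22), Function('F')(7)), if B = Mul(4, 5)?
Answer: 462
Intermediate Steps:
B = 20
Function('F')(s) = 21 (Function('F')(s) = Add(1, 20) = 21)
Mul(Mul(-1, -22), Function('F')(7)) = Mul(Mul(-1, -22), 21) = Mul(22, 21) = 462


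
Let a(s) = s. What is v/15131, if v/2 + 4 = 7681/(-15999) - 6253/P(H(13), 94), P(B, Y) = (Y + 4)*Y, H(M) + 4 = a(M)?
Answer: -760330271/1115024482614 ≈ -0.00068190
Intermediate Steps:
H(M) = -4 + M
P(B, Y) = Y*(4 + Y) (P(B, Y) = (4 + Y)*Y = Y*(4 + Y))
v = -760330271/73691394 (v = -8 + 2*(7681/(-15999) - 6253*1/(94*(4 + 94))) = -8 + 2*(7681*(-1/15999) - 6253/(94*98)) = -8 + 2*(-7681/15999 - 6253/9212) = -8 + 2*(-170799119/147382788) = -8 - 170799119/73691394 = -760330271/73691394 ≈ -10.318)
v/15131 = -760330271/73691394/15131 = -760330271/73691394*1/15131 = -760330271/1115024482614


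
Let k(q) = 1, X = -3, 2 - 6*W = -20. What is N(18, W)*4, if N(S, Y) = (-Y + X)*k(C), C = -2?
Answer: -80/3 ≈ -26.667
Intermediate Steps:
W = 11/3 (W = ⅓ - ⅙*(-20) = ⅓ + 10/3 = 11/3 ≈ 3.6667)
N(S, Y) = -3 - Y (N(S, Y) = (-Y - 3)*1 = (-3 - Y)*1 = -3 - Y)
N(18, W)*4 = (-3 - 1*11/3)*4 = (-3 - 11/3)*4 = -20/3*4 = -80/3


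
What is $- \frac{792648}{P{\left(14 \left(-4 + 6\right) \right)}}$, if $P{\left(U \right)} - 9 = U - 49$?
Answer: $66054$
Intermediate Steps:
$P{\left(U \right)} = -40 + U$ ($P{\left(U \right)} = 9 + \left(U - 49\right) = 9 + \left(-49 + U\right) = -40 + U$)
$- \frac{792648}{P{\left(14 \left(-4 + 6\right) \right)}} = - \frac{792648}{-40 + 14 \left(-4 + 6\right)} = - \frac{792648}{-40 + 14 \cdot 2} = - \frac{792648}{-40 + 28} = - \frac{792648}{-12} = \left(-792648\right) \left(- \frac{1}{12}\right) = 66054$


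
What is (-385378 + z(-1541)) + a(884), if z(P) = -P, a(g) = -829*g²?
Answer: -648210861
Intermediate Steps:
(-385378 + z(-1541)) + a(884) = (-385378 - 1*(-1541)) - 829*884² = (-385378 + 1541) - 829*781456 = -383837 - 647827024 = -648210861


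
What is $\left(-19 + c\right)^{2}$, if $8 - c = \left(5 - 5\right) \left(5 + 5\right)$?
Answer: $121$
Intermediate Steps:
$c = 8$ ($c = 8 - \left(5 - 5\right) \left(5 + 5\right) = 8 - \left(5 - 5\right) 10 = 8 - 0 \cdot 10 = 8 - 0 = 8 + 0 = 8$)
$\left(-19 + c\right)^{2} = \left(-19 + 8\right)^{2} = \left(-11\right)^{2} = 121$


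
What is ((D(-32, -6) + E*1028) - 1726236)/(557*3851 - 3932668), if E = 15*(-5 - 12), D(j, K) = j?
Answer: 1988408/1787661 ≈ 1.1123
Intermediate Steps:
E = -255 (E = 15*(-17) = -255)
((D(-32, -6) + E*1028) - 1726236)/(557*3851 - 3932668) = ((-32 - 255*1028) - 1726236)/(557*3851 - 3932668) = ((-32 - 262140) - 1726236)/(2145007 - 3932668) = (-262172 - 1726236)/(-1787661) = -1988408*(-1/1787661) = 1988408/1787661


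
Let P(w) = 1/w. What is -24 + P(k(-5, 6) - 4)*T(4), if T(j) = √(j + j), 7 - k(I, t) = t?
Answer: -24 - 2*√2/3 ≈ -24.943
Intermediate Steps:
k(I, t) = 7 - t
T(j) = √2*√j (T(j) = √(2*j) = √2*√j)
P(w) = 1/w
-24 + P(k(-5, 6) - 4)*T(4) = -24 + (√2*√4)/((7 - 1*6) - 4) = -24 + (√2*2)/((7 - 6) - 4) = -24 + (2*√2)/(1 - 4) = -24 + (2*√2)/(-3) = -24 - 2*√2/3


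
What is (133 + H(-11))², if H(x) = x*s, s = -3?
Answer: 27556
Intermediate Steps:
H(x) = -3*x (H(x) = x*(-3) = -3*x)
(133 + H(-11))² = (133 - 3*(-11))² = (133 + 33)² = 166² = 27556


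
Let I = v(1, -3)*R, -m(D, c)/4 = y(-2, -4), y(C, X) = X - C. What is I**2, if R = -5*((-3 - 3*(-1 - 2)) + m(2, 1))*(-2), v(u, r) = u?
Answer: 19600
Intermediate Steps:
m(D, c) = 8 (m(D, c) = -4*(-4 - 1*(-2)) = -4*(-4 + 2) = -4*(-2) = 8)
R = 140 (R = -5*((-3 - 3*(-1 - 2)) + 8)*(-2) = -5*((-3 - 3*(-3)) + 8)*(-2) = -5*((-3 + 9) + 8)*(-2) = -5*(6 + 8)*(-2) = -5*14*(-2) = -70*(-2) = 140)
I = 140 (I = 1*140 = 140)
I**2 = 140**2 = 19600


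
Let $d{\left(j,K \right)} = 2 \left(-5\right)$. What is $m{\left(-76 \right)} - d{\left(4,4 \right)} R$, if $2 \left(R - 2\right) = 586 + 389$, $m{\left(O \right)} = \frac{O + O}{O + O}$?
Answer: $4896$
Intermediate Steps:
$d{\left(j,K \right)} = -10$
$m{\left(O \right)} = 1$ ($m{\left(O \right)} = \frac{2 O}{2 O} = 2 O \frac{1}{2 O} = 1$)
$R = \frac{979}{2}$ ($R = 2 + \frac{586 + 389}{2} = 2 + \frac{1}{2} \cdot 975 = 2 + \frac{975}{2} = \frac{979}{2} \approx 489.5$)
$m{\left(-76 \right)} - d{\left(4,4 \right)} R = 1 - \left(-10\right) \frac{979}{2} = 1 - -4895 = 1 + 4895 = 4896$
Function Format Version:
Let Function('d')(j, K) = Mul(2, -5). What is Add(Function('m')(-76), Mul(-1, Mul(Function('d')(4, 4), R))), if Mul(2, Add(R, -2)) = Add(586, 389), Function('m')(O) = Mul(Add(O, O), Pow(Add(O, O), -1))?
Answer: 4896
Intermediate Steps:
Function('d')(j, K) = -10
Function('m')(O) = 1 (Function('m')(O) = Mul(Mul(2, O), Pow(Mul(2, O), -1)) = Mul(Mul(2, O), Mul(Rational(1, 2), Pow(O, -1))) = 1)
R = Rational(979, 2) (R = Add(2, Mul(Rational(1, 2), Add(586, 389))) = Add(2, Mul(Rational(1, 2), 975)) = Add(2, Rational(975, 2)) = Rational(979, 2) ≈ 489.50)
Add(Function('m')(-76), Mul(-1, Mul(Function('d')(4, 4), R))) = Add(1, Mul(-1, Mul(-10, Rational(979, 2)))) = Add(1, Mul(-1, -4895)) = Add(1, 4895) = 4896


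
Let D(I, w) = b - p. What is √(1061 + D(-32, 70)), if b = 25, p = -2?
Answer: 8*√17 ≈ 32.985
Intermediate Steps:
D(I, w) = 27 (D(I, w) = 25 - 1*(-2) = 25 + 2 = 27)
√(1061 + D(-32, 70)) = √(1061 + 27) = √1088 = 8*√17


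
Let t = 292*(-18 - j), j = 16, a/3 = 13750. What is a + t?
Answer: 31322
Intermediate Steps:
a = 41250 (a = 3*13750 = 41250)
t = -9928 (t = 292*(-18 - 1*16) = 292*(-18 - 16) = 292*(-34) = -9928)
a + t = 41250 - 9928 = 31322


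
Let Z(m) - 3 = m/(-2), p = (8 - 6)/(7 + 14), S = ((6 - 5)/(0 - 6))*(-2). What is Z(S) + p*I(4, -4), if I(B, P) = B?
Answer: 45/14 ≈ 3.2143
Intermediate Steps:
S = 1/3 (S = (1/(-6))*(-2) = (1*(-1/6))*(-2) = -1/6*(-2) = 1/3 ≈ 0.33333)
p = 2/21 ≈ 0.095238
Z(m) = 3 - m/2 (Z(m) = 3 + m/(-2) = 3 + m*(-1/2) = 3 - m/2)
Z(S) + p*I(4, -4) = (3 - 1/2*1/3) + (2/21)*4 = (3 - 1/6) + 8/21 = 17/6 + 8/21 = 45/14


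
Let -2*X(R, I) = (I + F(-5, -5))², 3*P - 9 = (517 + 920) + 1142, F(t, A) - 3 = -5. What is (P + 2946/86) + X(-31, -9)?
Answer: 215797/258 ≈ 836.42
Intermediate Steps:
F(t, A) = -2 (F(t, A) = 3 - 5 = -2)
P = 2588/3 (P = 3 + ((517 + 920) + 1142)/3 = 3 + (1437 + 1142)/3 = 3 + (⅓)*2579 = 3 + 2579/3 = 2588/3 ≈ 862.67)
X(R, I) = -(-2 + I)²/2 (X(R, I) = -(I - 2)²/2 = -(-2 + I)²/2)
(P + 2946/86) + X(-31, -9) = (2588/3 + 2946/86) - (-2 - 9)²/2 = (2588/3 + 2946*(1/86)) - ½*(-11)² = (2588/3 + 1473/43) - ½*121 = 115703/129 - 121/2 = 215797/258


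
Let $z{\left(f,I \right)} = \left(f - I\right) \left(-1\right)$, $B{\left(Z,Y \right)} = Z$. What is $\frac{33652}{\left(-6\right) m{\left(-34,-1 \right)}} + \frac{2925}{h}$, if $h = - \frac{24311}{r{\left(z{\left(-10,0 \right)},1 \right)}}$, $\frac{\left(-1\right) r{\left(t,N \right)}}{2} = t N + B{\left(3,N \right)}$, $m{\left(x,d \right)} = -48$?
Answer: $\frac{210004043}{1750392} \approx 119.98$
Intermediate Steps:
$z{\left(f,I \right)} = I - f$
$r{\left(t,N \right)} = -6 - 2 N t$ ($r{\left(t,N \right)} = - 2 \left(t N + 3\right) = - 2 \left(N t + 3\right) = - 2 \left(3 + N t\right) = -6 - 2 N t$)
$h = \frac{24311}{26}$ ($h = - \frac{24311}{-6 - 2 \left(0 - -10\right)} = - \frac{24311}{-6 - 2 \left(0 + 10\right)} = - \frac{24311}{-6 - 2 \cdot 10} = - \frac{24311}{-6 - 20} = - \frac{24311}{-26} = \left(-24311\right) \left(- \frac{1}{26}\right) = \frac{24311}{26} \approx 935.04$)
$\frac{33652}{\left(-6\right) m{\left(-34,-1 \right)}} + \frac{2925}{h} = \frac{33652}{\left(-6\right) \left(-48\right)} + \frac{2925}{\frac{24311}{26}} = \frac{33652}{288} + 2925 \cdot \frac{26}{24311} = 33652 \cdot \frac{1}{288} + \frac{76050}{24311} = \frac{8413}{72} + \frac{76050}{24311} = \frac{210004043}{1750392}$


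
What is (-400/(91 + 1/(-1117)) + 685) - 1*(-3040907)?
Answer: 154582606816/50823 ≈ 3.0416e+6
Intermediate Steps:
(-400/(91 + 1/(-1117)) + 685) - 1*(-3040907) = (-400/(91 - 1/1117) + 685) + 3040907 = (-400/101646/1117 + 685) + 3040907 = (-400*1117/101646 + 685) + 3040907 = (-223400/50823 + 685) + 3040907 = 34590355/50823 + 3040907 = 154582606816/50823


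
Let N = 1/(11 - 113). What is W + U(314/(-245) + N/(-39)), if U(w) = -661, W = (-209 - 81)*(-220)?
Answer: 63139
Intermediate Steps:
N = -1/102 (N = 1/(-102) = -1/102 ≈ -0.0098039)
W = 63800 (W = -290*(-220) = 63800)
W + U(314/(-245) + N/(-39)) = 63800 - 661 = 63139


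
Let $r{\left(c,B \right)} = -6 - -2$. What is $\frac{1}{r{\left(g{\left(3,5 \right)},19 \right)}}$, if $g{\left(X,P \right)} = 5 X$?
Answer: $- \frac{1}{4} \approx -0.25$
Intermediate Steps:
$r{\left(c,B \right)} = -4$ ($r{\left(c,B \right)} = -6 + 2 = -4$)
$\frac{1}{r{\left(g{\left(3,5 \right)},19 \right)}} = \frac{1}{-4} = - \frac{1}{4}$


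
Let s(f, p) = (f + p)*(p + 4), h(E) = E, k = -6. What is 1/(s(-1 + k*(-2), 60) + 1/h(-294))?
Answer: 294/1335935 ≈ 0.00022007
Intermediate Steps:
s(f, p) = (4 + p)*(f + p) (s(f, p) = (f + p)*(4 + p) = (4 + p)*(f + p))
1/(s(-1 + k*(-2), 60) + 1/h(-294)) = 1/((60² + 4*(-1 - 6*(-2)) + 4*60 + (-1 - 6*(-2))*60) + 1/(-294)) = 1/((3600 + 4*(-1 + 12) + 240 + (-1 + 12)*60) - 1/294) = 1/((3600 + 4*11 + 240 + 11*60) - 1/294) = 1/((3600 + 44 + 240 + 660) - 1/294) = 1/(4544 - 1/294) = 1/(1335935/294) = 294/1335935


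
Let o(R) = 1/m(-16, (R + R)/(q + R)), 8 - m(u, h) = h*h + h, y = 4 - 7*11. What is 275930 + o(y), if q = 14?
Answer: 574482779/2082 ≈ 2.7593e+5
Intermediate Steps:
y = -73 (y = 4 - 77 = -73)
m(u, h) = 8 - h - h² (m(u, h) = 8 - (h*h + h) = 8 - (h² + h) = 8 - (h + h²) = 8 + (-h - h²) = 8 - h - h²)
o(R) = 1/(8 - 4*R²/(14 + R)² - 2*R/(14 + R)) (o(R) = 1/(8 - (R + R)/(14 + R) - ((R + R)/(14 + R))²) = 1/(8 - 2*R/(14 + R) - ((2*R)/(14 + R))²) = 1/(8 - 2*R/(14 + R) - (2*R/(14 + R))²) = 1/(8 - 2*R/(14 + R) - 4*R²/(14 + R)²) = 1/(8 - 4*R²/(14 + R)² - 2*R/(14 + R)))
275930 + o(y) = 275930 + (196 + (-73)² + 28*(-73))/(2*(784 + (-73)² + 98*(-73))) = 275930 + (196 + 5329 - 2044)/(2*(784 + 5329 - 7154)) = 275930 + (½)*3481/(-1041) = 275930 + (½)*(-1/1041)*3481 = 275930 - 3481/2082 = 574482779/2082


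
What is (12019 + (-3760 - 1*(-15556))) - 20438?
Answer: 3377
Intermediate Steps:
(12019 + (-3760 - 1*(-15556))) - 20438 = (12019 + (-3760 + 15556)) - 20438 = (12019 + 11796) - 20438 = 23815 - 20438 = 3377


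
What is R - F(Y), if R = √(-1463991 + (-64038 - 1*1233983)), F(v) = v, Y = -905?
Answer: 905 + 2*I*√690503 ≈ 905.0 + 1661.9*I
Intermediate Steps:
R = 2*I*√690503 (R = √(-1463991 + (-64038 - 1233983)) = √(-1463991 - 1298021) = √(-2762012) = 2*I*√690503 ≈ 1661.9*I)
R - F(Y) = 2*I*√690503 - 1*(-905) = 2*I*√690503 + 905 = 905 + 2*I*√690503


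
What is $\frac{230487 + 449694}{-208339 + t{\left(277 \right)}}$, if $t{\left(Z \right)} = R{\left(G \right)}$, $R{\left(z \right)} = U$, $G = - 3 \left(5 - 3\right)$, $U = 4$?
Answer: $- \frac{11933}{3655} \approx -3.2648$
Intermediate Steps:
$G = -6$ ($G = \left(-3\right) 2 = -6$)
$R{\left(z \right)} = 4$
$t{\left(Z \right)} = 4$
$\frac{230487 + 449694}{-208339 + t{\left(277 \right)}} = \frac{230487 + 449694}{-208339 + 4} = \frac{680181}{-208335} = 680181 \left(- \frac{1}{208335}\right) = - \frac{11933}{3655}$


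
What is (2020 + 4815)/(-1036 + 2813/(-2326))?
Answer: -15898210/2412549 ≈ -6.5898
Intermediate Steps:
(2020 + 4815)/(-1036 + 2813/(-2326)) = 6835/(-1036 + 2813*(-1/2326)) = 6835/(-1036 - 2813/2326) = 6835/(-2412549/2326) = 6835*(-2326/2412549) = -15898210/2412549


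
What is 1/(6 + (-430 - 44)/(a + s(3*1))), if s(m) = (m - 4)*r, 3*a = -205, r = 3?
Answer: 107/1353 ≈ 0.079084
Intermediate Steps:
a = -205/3 (a = (⅓)*(-205) = -205/3 ≈ -68.333)
s(m) = -12 + 3*m (s(m) = (m - 4)*3 = (-4 + m)*3 = -12 + 3*m)
1/(6 + (-430 - 44)/(a + s(3*1))) = 1/(6 + (-430 - 44)/(-205/3 + (-12 + 3*(3*1)))) = 1/(6 - 474/(-205/3 + (-12 + 3*3))) = 1/(6 - 474/(-205/3 + (-12 + 9))) = 1/(6 - 474/(-205/3 - 3)) = 1/(6 - 474/(-214/3)) = 1/(6 - 474*(-3/214)) = 1/(6 + 711/107) = 1/(1353/107) = 107/1353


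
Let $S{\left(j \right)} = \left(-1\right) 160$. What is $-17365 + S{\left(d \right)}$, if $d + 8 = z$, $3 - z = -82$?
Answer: $-17525$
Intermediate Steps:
$z = 85$ ($z = 3 - -82 = 3 + 82 = 85$)
$d = 77$ ($d = -8 + 85 = 77$)
$S{\left(j \right)} = -160$
$-17365 + S{\left(d \right)} = -17365 - 160 = -17525$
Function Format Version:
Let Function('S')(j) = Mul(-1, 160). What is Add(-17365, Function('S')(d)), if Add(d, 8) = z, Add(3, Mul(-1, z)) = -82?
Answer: -17525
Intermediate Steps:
z = 85 (z = Add(3, Mul(-1, -82)) = Add(3, 82) = 85)
d = 77 (d = Add(-8, 85) = 77)
Function('S')(j) = -160
Add(-17365, Function('S')(d)) = Add(-17365, -160) = -17525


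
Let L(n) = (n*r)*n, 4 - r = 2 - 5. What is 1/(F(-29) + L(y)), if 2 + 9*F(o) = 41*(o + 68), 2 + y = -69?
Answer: 9/319180 ≈ 2.8197e-5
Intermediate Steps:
y = -71 (y = -2 - 69 = -71)
F(o) = 2786/9 + 41*o/9 (F(o) = -2/9 + (41*(o + 68))/9 = -2/9 + (41*(68 + o))/9 = -2/9 + (2788 + 41*o)/9 = -2/9 + (2788/9 + 41*o/9) = 2786/9 + 41*o/9)
r = 7 (r = 4 - (2 - 5) = 4 - 1*(-3) = 4 + 3 = 7)
L(n) = 7*n² (L(n) = (n*7)*n = (7*n)*n = 7*n²)
1/(F(-29) + L(y)) = 1/((2786/9 + (41/9)*(-29)) + 7*(-71)²) = 1/((2786/9 - 1189/9) + 7*5041) = 1/(1597/9 + 35287) = 1/(319180/9) = 9/319180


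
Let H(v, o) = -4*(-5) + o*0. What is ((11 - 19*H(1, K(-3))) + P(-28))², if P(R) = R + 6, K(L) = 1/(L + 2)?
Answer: 152881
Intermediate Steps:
K(L) = 1/(2 + L)
H(v, o) = 20 (H(v, o) = 20 + 0 = 20)
P(R) = 6 + R
((11 - 19*H(1, K(-3))) + P(-28))² = ((11 - 19*20) + (6 - 28))² = ((11 - 380) - 22)² = (-369 - 22)² = (-391)² = 152881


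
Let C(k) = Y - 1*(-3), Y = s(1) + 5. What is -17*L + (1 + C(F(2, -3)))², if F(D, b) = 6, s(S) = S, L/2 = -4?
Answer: 236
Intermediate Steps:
L = -8 (L = 2*(-4) = -8)
Y = 6 (Y = 1 + 5 = 6)
C(k) = 9 (C(k) = 6 - 1*(-3) = 6 + 3 = 9)
-17*L + (1 + C(F(2, -3)))² = -17*(-8) + (1 + 9)² = 136 + 10² = 136 + 100 = 236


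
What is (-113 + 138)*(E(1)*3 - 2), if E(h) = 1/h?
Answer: 25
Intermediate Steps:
(-113 + 138)*(E(1)*3 - 2) = (-113 + 138)*(3/1 - 2) = 25*(1*3 - 2) = 25*(3 - 2) = 25*1 = 25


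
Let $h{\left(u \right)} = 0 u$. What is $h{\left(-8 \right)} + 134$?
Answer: $134$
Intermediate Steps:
$h{\left(u \right)} = 0$
$h{\left(-8 \right)} + 134 = 0 + 134 = 134$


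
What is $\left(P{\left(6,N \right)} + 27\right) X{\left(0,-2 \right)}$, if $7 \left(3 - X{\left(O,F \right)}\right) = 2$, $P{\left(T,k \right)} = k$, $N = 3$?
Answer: $\frac{570}{7} \approx 81.429$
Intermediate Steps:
$X{\left(O,F \right)} = \frac{19}{7}$ ($X{\left(O,F \right)} = 3 - \frac{2}{7} = \frac{19}{7}$)
$\left(P{\left(6,N \right)} + 27\right) X{\left(0,-2 \right)} = \left(3 + 27\right) \frac{19}{7} = 30 \cdot \frac{19}{7} = \frac{570}{7}$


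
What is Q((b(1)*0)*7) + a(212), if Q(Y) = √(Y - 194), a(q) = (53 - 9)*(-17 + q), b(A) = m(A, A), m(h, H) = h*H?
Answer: 8580 + I*√194 ≈ 8580.0 + 13.928*I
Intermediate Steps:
m(h, H) = H*h
b(A) = A² (b(A) = A*A = A²)
a(q) = -748 + 44*q (a(q) = 44*(-17 + q) = -748 + 44*q)
Q(Y) = √(-194 + Y)
Q((b(1)*0)*7) + a(212) = √(-194 + (1²*0)*7) + (-748 + 44*212) = √(-194 + (1*0)*7) + (-748 + 9328) = √(-194 + 0*7) + 8580 = √(-194 + 0) + 8580 = √(-194) + 8580 = I*√194 + 8580 = 8580 + I*√194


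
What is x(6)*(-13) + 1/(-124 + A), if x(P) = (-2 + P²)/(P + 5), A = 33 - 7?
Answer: -43327/1078 ≈ -40.192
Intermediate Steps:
A = 26
x(P) = (-2 + P²)/(5 + P)
x(6)*(-13) + 1/(-124 + A) = ((-2 + 6²)/(5 + 6))*(-13) + 1/(-124 + 26) = ((-2 + 36)/11)*(-13) + 1/(-98) = ((1/11)*34)*(-13) - 1/98 = (34/11)*(-13) - 1/98 = -442/11 - 1/98 = -43327/1078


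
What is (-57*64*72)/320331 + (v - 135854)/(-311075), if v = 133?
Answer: -12743357183/33215655275 ≈ -0.38366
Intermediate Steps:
(-57*64*72)/320331 + (v - 135854)/(-311075) = (-57*64*72)/320331 + (133 - 135854)/(-311075) = -3648*72*(1/320331) - 135721*(-1/311075) = -262656*1/320331 + 135721/311075 = -87552/106777 + 135721/311075 = -12743357183/33215655275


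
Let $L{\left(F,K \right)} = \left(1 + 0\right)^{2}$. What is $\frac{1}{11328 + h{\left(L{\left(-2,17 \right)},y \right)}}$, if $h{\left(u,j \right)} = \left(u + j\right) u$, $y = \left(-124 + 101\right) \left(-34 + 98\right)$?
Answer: $\frac{1}{9857} \approx 0.00010145$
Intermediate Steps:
$y = -1472$ ($y = \left(-23\right) 64 = -1472$)
$L{\left(F,K \right)} = 1$ ($L{\left(F,K \right)} = 1^{2} = 1$)
$h{\left(u,j \right)} = u \left(j + u\right)$ ($h{\left(u,j \right)} = \left(j + u\right) u = u \left(j + u\right)$)
$\frac{1}{11328 + h{\left(L{\left(-2,17 \right)},y \right)}} = \frac{1}{11328 + 1 \left(-1472 + 1\right)} = \frac{1}{11328 + 1 \left(-1471\right)} = \frac{1}{11328 - 1471} = \frac{1}{9857}$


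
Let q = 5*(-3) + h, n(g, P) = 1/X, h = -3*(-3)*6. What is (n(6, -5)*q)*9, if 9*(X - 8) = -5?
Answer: 3159/67 ≈ 47.149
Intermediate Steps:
X = 67/9 (X = 8 + (⅑)*(-5) = 8 - 5/9 = 67/9 ≈ 7.4444)
h = 54 (h = 9*6 = 54)
n(g, P) = 9/67 (n(g, P) = 1/(67/9) = 9/67)
q = 39 (q = 5*(-3) + 54 = -15 + 54 = 39)
(n(6, -5)*q)*9 = ((9/67)*39)*9 = (351/67)*9 = 3159/67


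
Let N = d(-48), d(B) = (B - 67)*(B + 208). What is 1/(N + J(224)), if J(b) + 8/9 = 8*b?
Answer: -9/149480 ≈ -6.0209e-5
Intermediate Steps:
J(b) = -8/9 + 8*b
d(B) = (-67 + B)*(208 + B)
N = -18400 (N = -13936 + (-48)² + 141*(-48) = -13936 + 2304 - 6768 = -18400)
1/(N + J(224)) = 1/(-18400 + (-8/9 + 8*224)) = 1/(-18400 + (-8/9 + 1792)) = 1/(-18400 + 16120/9) = 1/(-149480/9) = -9/149480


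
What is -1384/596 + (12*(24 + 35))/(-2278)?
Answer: -446840/169711 ≈ -2.6329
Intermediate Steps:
-1384/596 + (12*(24 + 35))/(-2278) = -1384*1/596 + (12*59)*(-1/2278) = -346/149 + 708*(-1/2278) = -346/149 - 354/1139 = -446840/169711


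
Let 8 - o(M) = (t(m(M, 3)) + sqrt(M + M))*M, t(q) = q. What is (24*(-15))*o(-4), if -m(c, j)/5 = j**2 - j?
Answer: 40320 - 2880*I*sqrt(2) ≈ 40320.0 - 4072.9*I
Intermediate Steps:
m(c, j) = -5*j**2 + 5*j (m(c, j) = -5*(j**2 - j) = -5*j**2 + 5*j)
o(M) = 8 - M*(-30 + sqrt(2)*sqrt(M)) (o(M) = 8 - (5*3*(1 - 1*3) + sqrt(M + M))*M = 8 - (5*3*(1 - 3) + sqrt(2*M))*M = 8 - (5*3*(-2) + sqrt(2)*sqrt(M))*M = 8 - (-30 + sqrt(2)*sqrt(M))*M = 8 - M*(-30 + sqrt(2)*sqrt(M)))
(24*(-15))*o(-4) = (24*(-15))*(8 + 30*(-4) - sqrt(2)*(-4)**(3/2)) = -360*(8 - 120 - sqrt(2)*(-8*I)) = -360*(8 - 120 + 8*I*sqrt(2)) = -360*(-112 + 8*I*sqrt(2)) = 40320 - 2880*I*sqrt(2)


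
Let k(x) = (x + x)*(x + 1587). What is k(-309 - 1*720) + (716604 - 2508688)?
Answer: -2940448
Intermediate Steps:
k(x) = 2*x*(1587 + x) (k(x) = (2*x)*(1587 + x) = 2*x*(1587 + x))
k(-309 - 1*720) + (716604 - 2508688) = 2*(-309 - 1*720)*(1587 + (-309 - 1*720)) + (716604 - 2508688) = 2*(-309 - 720)*(1587 + (-309 - 720)) - 1792084 = 2*(-1029)*(1587 - 1029) - 1792084 = 2*(-1029)*558 - 1792084 = -1148364 - 1792084 = -2940448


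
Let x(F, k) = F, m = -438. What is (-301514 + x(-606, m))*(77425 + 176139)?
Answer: -76606755680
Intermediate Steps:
(-301514 + x(-606, m))*(77425 + 176139) = (-301514 - 606)*(77425 + 176139) = -302120*253564 = -76606755680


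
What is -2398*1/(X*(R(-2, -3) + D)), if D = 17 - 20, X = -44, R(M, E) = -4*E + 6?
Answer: 109/30 ≈ 3.6333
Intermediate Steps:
R(M, E) = 6 - 4*E
D = -3
-2398*1/(X*(R(-2, -3) + D)) = -2398*(-1/(44*((6 - 4*(-3)) - 3))) = -2398*(-1/(44*((6 + 12) - 3))) = -2398*(-1/(44*(18 - 3))) = -2398/(15*(-44)) = -2398/(-660) = -2398*(-1/660) = 109/30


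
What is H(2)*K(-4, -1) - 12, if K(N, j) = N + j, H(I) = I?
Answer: -22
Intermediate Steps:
H(2)*K(-4, -1) - 12 = 2*(-4 - 1) - 12 = 2*(-5) - 12 = -10 - 12 = -22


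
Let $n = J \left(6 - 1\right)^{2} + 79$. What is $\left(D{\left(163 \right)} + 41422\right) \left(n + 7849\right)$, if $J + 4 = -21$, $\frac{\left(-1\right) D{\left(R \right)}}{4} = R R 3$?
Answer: $-2025896018$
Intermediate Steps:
$D{\left(R \right)} = - 12 R^{2}$ ($D{\left(R \right)} = - 4 R R 3 = - 4 R^{2} \cdot 3 = - 4 \cdot 3 R^{2} = - 12 R^{2}$)
$J = -25$ ($J = -4 - 21 = -25$)
$n = -546$ ($n = - 25 \left(6 - 1\right)^{2} + 79 = - 25 \cdot 5^{2} + 79 = \left(-25\right) 25 + 79 = -625 + 79 = -546$)
$\left(D{\left(163 \right)} + 41422\right) \left(n + 7849\right) = \left(- 12 \cdot 163^{2} + 41422\right) \left(-546 + 7849\right) = \left(\left(-12\right) 26569 + 41422\right) 7303 = \left(-318828 + 41422\right) 7303 = \left(-277406\right) 7303 = -2025896018$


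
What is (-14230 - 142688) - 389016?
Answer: -545934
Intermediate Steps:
(-14230 - 142688) - 389016 = -156918 - 389016 = -545934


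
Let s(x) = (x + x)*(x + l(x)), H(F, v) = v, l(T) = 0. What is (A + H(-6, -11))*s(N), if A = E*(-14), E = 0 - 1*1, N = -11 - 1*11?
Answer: 2904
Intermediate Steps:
N = -22 (N = -11 - 11 = -22)
s(x) = 2*x² (s(x) = (x + x)*(x + 0) = (2*x)*x = 2*x²)
E = -1 (E = 0 - 1 = -1)
A = 14 (A = -1*(-14) = 14)
(A + H(-6, -11))*s(N) = (14 - 11)*(2*(-22)²) = 3*(2*484) = 3*968 = 2904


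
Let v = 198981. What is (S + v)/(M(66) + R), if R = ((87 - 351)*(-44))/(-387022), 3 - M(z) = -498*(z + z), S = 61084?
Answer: 50325438215/12721213821 ≈ 3.9560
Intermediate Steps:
M(z) = 3 + 996*z (M(z) = 3 - (-498)*(z + z) = 3 - (-498)*2*z = 3 - (-996)*z = 3 + 996*z)
R = -5808/193511 (R = -264*(-44)*(-1/387022) = 11616*(-1/387022) = -5808/193511 ≈ -0.030014)
(S + v)/(M(66) + R) = (61084 + 198981)/((3 + 996*66) - 5808/193511) = 260065/((3 + 65736) - 5808/193511) = 260065/(65739 - 5808/193511) = 260065/(12721213821/193511) = 260065*(193511/12721213821) = 50325438215/12721213821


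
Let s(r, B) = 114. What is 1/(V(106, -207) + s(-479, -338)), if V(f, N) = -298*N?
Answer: 1/61800 ≈ 1.6181e-5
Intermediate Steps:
1/(V(106, -207) + s(-479, -338)) = 1/(-298*(-207) + 114) = 1/(61686 + 114) = 1/61800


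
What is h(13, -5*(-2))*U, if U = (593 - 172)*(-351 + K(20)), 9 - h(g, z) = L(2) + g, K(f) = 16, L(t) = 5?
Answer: 1269315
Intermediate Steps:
h(g, z) = 4 - g (h(g, z) = 9 - (5 + g) = 9 + (-5 - g) = 4 - g)
U = -141035 (U = (593 - 172)*(-351 + 16) = 421*(-335) = -141035)
h(13, -5*(-2))*U = (4 - 1*13)*(-141035) = (4 - 13)*(-141035) = -9*(-141035) = 1269315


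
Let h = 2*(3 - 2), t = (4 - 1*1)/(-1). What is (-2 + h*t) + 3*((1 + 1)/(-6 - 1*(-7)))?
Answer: -2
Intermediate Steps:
t = -3 (t = (4 - 1)*(-1) = 3*(-1) = -3)
h = 2 (h = 2*1 = 2)
(-2 + h*t) + 3*((1 + 1)/(-6 - 1*(-7))) = (-2 + 2*(-3)) + 3*((1 + 1)/(-6 - 1*(-7))) = (-2 - 6) + 3*(2/(-6 + 7)) = -8 + 3*(2/1) = -8 + 3*(2*1) = -8 + 3*2 = -8 + 6 = -2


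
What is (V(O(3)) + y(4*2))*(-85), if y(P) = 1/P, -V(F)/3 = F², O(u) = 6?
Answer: 73355/8 ≈ 9169.4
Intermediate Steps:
V(F) = -3*F²
(V(O(3)) + y(4*2))*(-85) = (-3*6² + 1/(4*2))*(-85) = (-3*36 + 1/8)*(-85) = (-108 + ⅛)*(-85) = -863/8*(-85) = 73355/8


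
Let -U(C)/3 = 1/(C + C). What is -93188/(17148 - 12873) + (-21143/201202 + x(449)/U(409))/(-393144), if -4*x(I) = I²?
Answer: -533103444516779/9393286391700 ≈ -56.754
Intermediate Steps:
U(C) = -3/(2*C) (U(C) = -3/(C + C) = -3*1/(2*C) = -3/(2*C))
x(I) = -I²/4
-93188/(17148 - 12873) + (-21143/201202 + x(449)/U(409))/(-393144) = -93188/(17148 - 12873) + (-21143/201202 + (-¼*449²)/((-3/2/409)))/(-393144) = -93188/4275 + (-21143*1/201202 + (-¼*201601)/((-3/2*1/409)))*(-1/393144) = -93188*1/4275 + (-21143/201202 - 201601/(4*(-3/818)))*(-1/393144) = -93188/4275 + (-21143/201202 - 201601/4*(-818/3))*(-1/393144) = -93188/4275 + (-21143/201202 + 82454809/6)*(-1/393144) = -93188/4275 + (4147518088390/301803)*(-1/393144) = -93188/4275 - 2073759044195/59326019316 = -533103444516779/9393286391700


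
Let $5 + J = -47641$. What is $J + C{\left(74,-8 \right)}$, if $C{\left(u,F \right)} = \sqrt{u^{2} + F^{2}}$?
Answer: $-47646 + 2 \sqrt{1385} \approx -47572.0$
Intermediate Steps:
$J = -47646$ ($J = -5 - 47641 = -47646$)
$C{\left(u,F \right)} = \sqrt{F^{2} + u^{2}}$
$J + C{\left(74,-8 \right)} = -47646 + \sqrt{\left(-8\right)^{2} + 74^{2}} = -47646 + \sqrt{64 + 5476} = -47646 + \sqrt{5540} = -47646 + 2 \sqrt{1385}$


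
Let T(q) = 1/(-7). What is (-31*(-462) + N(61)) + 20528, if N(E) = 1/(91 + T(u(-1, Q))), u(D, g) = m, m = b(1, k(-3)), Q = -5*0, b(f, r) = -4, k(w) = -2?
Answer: 22164607/636 ≈ 34850.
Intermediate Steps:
Q = 0
m = -4
u(D, g) = -4
T(q) = -1/7
N(E) = 7/636 (N(E) = 1/(91 - 1/7) = 1/(636/7) = 7/636)
(-31*(-462) + N(61)) + 20528 = (-31*(-462) + 7/636) + 20528 = (14322 + 7/636) + 20528 = 9108799/636 + 20528 = 22164607/636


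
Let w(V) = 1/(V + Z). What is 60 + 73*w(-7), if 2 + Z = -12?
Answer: 1187/21 ≈ 56.524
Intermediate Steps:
Z = -14 (Z = -2 - 12 = -14)
w(V) = 1/(-14 + V) (w(V) = 1/(V - 14) = 1/(-14 + V))
60 + 73*w(-7) = 60 + 73/(-14 - 7) = 60 + 73/(-21) = 60 + 73*(-1/21) = 60 - 73/21 = 1187/21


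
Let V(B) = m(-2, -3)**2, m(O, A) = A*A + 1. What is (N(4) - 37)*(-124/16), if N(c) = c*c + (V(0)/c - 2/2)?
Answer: -93/4 ≈ -23.250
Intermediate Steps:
m(O, A) = 1 + A**2 (m(O, A) = A**2 + 1 = 1 + A**2)
V(B) = 100 (V(B) = (1 + (-3)**2)**2 = (1 + 9)**2 = 10**2 = 100)
N(c) = -1 + c**2 + 100/c (N(c) = c*c + (100/c - 2/2) = c**2 + (100/c - 2*1/2) = c**2 + (100/c - 1) = c**2 + (-1 + 100/c) = -1 + c**2 + 100/c)
(N(4) - 37)*(-124/16) = ((100 + 4**3 - 1*4)/4 - 37)*(-124/16) = ((100 + 64 - 4)/4 - 37)*(-124*1/16) = ((1/4)*160 - 37)*(-31/4) = (40 - 37)*(-31/4) = 3*(-31/4) = -93/4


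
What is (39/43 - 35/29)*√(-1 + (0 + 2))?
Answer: -374/1247 ≈ -0.29992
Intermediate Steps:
(39/43 - 35/29)*√(-1 + (0 + 2)) = (39*(1/43) - 35*1/29)*√(-1 + 2) = (39/43 - 35/29)*√1 = -374/1247*1 = -374/1247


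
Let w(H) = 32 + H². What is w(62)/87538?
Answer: 1938/43769 ≈ 0.044278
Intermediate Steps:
w(62)/87538 = (32 + 62²)/87538 = (32 + 3844)*(1/87538) = 3876*(1/87538) = 1938/43769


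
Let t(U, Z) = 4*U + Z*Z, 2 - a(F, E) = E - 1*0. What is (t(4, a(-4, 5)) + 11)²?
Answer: 1296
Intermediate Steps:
a(F, E) = 2 - E (a(F, E) = 2 - (E - 1*0) = 2 - (E + 0) = 2 - E)
t(U, Z) = Z² + 4*U (t(U, Z) = 4*U + Z² = Z² + 4*U)
(t(4, a(-4, 5)) + 11)² = (((2 - 1*5)² + 4*4) + 11)² = (((2 - 5)² + 16) + 11)² = (((-3)² + 16) + 11)² = ((9 + 16) + 11)² = (25 + 11)² = 36² = 1296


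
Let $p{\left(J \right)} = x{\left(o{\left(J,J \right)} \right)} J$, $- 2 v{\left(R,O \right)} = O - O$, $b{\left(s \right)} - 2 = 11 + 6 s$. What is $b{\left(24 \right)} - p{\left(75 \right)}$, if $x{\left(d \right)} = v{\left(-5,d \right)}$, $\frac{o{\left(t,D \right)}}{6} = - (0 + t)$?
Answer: $157$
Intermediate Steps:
$b{\left(s \right)} = 13 + 6 s$ ($b{\left(s \right)} = 2 + \left(11 + 6 s\right) = 13 + 6 s$)
$o{\left(t,D \right)} = - 6 t$ ($o{\left(t,D \right)} = 6 \left(- (0 + t)\right) = 6 \left(- t\right) = - 6 t$)
$v{\left(R,O \right)} = 0$ ($v{\left(R,O \right)} = - \frac{O - O}{2} = \left(- \frac{1}{2}\right) 0 = 0$)
$x{\left(d \right)} = 0$
$p{\left(J \right)} = 0$ ($p{\left(J \right)} = 0 J = 0$)
$b{\left(24 \right)} - p{\left(75 \right)} = \left(13 + 6 \cdot 24\right) - 0 = \left(13 + 144\right) + 0 = 157 + 0 = 157$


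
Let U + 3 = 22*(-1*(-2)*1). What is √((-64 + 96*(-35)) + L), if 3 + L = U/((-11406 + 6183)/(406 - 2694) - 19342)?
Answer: I*√6710063848780570467/44249273 ≈ 58.541*I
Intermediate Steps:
U = 41 (U = -3 + 22*(-1*(-2)*1) = -3 + 22*(2*1) = -3 + 22*2 = -3 + 44 = 41)
L = -132841627/44249273 (L = -3 + 41/((-11406 + 6183)/(406 - 2694) - 19342) = -3 + 41/(-5223/(-2288) - 19342) = -3 + 41/(-5223*(-1/2288) - 19342) = -3 + 41/(5223/2288 - 19342) = -3 + 41/(-44249273/2288) = -3 + 41*(-2288/44249273) = -3 - 93808/44249273 = -132841627/44249273 ≈ -3.0021)
√((-64 + 96*(-35)) + L) = √((-64 + 96*(-35)) - 132841627/44249273) = √((-64 - 3360) - 132841627/44249273) = √(-3424 - 132841627/44249273) = √(-151642352379/44249273) = I*√6710063848780570467/44249273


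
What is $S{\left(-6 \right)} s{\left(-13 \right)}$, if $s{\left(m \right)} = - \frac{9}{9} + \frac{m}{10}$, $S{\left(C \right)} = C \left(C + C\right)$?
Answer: $- \frac{828}{5} \approx -165.6$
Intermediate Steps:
$S{\left(C \right)} = 2 C^{2}$ ($S{\left(C \right)} = C 2 C = 2 C^{2}$)
$s{\left(m \right)} = -1 + \frac{m}{10}$ ($s{\left(m \right)} = \left(-9\right) \frac{1}{9} + m \frac{1}{10} = -1 + \frac{m}{10}$)
$S{\left(-6 \right)} s{\left(-13 \right)} = 2 \left(-6\right)^{2} \left(-1 + \frac{1}{10} \left(-13\right)\right) = 2 \cdot 36 \left(-1 - \frac{13}{10}\right) = 72 \left(- \frac{23}{10}\right) = - \frac{828}{5}$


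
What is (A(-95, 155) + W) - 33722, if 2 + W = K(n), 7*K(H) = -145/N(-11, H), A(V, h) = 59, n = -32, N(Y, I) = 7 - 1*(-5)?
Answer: -2828005/84 ≈ -33667.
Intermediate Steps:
N(Y, I) = 12 (N(Y, I) = 7 + 5 = 12)
K(H) = -145/84 (K(H) = (-145/12)/7 = (-145*1/12)/7 = (⅐)*(-145/12) = -145/84)
W = -313/84 (W = -2 - 145/84 = -313/84 ≈ -3.7262)
(A(-95, 155) + W) - 33722 = (59 - 313/84) - 33722 = 4643/84 - 33722 = -2828005/84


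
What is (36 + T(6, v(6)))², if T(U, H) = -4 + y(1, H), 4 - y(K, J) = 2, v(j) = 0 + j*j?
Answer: 1156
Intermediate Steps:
v(j) = j² (v(j) = 0 + j² = j²)
y(K, J) = 2 (y(K, J) = 4 - 1*2 = 4 - 2 = 2)
T(U, H) = -2 (T(U, H) = -4 + 2 = -2)
(36 + T(6, v(6)))² = (36 - 2)² = 34² = 1156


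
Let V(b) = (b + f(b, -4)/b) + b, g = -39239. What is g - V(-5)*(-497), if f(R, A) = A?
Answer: -219057/5 ≈ -43811.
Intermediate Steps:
V(b) = -4/b + 2*b (V(b) = (b - 4/b) + b = -4/b + 2*b)
g - V(-5)*(-497) = -39239 - (-4/(-5) + 2*(-5))*(-497) = -39239 - (-4*(-⅕) - 10)*(-497) = -39239 - (⅘ - 10)*(-497) = -39239 - (-46)*(-497)/5 = -39239 - 1*22862/5 = -39239 - 22862/5 = -219057/5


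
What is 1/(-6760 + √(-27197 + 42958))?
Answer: -6760/45681839 - √15761/45681839 ≈ -0.00015073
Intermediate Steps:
1/(-6760 + √(-27197 + 42958)) = 1/(-6760 + √15761)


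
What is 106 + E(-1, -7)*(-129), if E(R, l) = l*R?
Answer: -797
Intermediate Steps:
E(R, l) = R*l
106 + E(-1, -7)*(-129) = 106 - 1*(-7)*(-129) = 106 + 7*(-129) = 106 - 903 = -797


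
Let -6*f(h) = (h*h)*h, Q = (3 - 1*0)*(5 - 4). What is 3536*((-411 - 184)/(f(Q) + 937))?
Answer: -841568/373 ≈ -2256.2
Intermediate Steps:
Q = 3 (Q = (3 + 0)*1 = 3*1 = 3)
f(h) = -h**3/6 (f(h) = -h*h*h/6 = -h**2*h/6 = -h**3/6)
3536*((-411 - 184)/(f(Q) + 937)) = 3536*((-411 - 184)/(-1/6*3**3 + 937)) = 3536*(-595/(-1/6*27 + 937)) = 3536*(-595/(-9/2 + 937)) = 3536*(-595/1865/2) = 3536*(-595*2/1865) = 3536*(-238/373) = -841568/373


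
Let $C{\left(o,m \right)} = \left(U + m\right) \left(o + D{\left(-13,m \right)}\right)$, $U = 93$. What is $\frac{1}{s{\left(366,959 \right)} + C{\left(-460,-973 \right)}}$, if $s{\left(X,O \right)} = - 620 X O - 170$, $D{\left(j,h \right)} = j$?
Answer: $- \frac{1}{217200210} \approx -4.604 \cdot 10^{-9}$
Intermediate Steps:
$C{\left(o,m \right)} = \left(-13 + o\right) \left(93 + m\right)$ ($C{\left(o,m \right)} = \left(93 + m\right) \left(o - 13\right) = \left(93 + m\right) \left(-13 + o\right) = \left(-13 + o\right) \left(93 + m\right)$)
$s{\left(X,O \right)} = -170 - 620 O X$ ($s{\left(X,O \right)} = - 620 O X - 170 = -170 - 620 O X$)
$\frac{1}{s{\left(366,959 \right)} + C{\left(-460,-973 \right)}} = \frac{1}{\left(-170 - 594580 \cdot 366\right) - -416240} = \frac{1}{\left(-170 - 217616280\right) + \left(-1209 + 12649 - 42780 + 447580\right)} = \frac{1}{-217616450 + 416240} = \frac{1}{-217200210} = - \frac{1}{217200210}$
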